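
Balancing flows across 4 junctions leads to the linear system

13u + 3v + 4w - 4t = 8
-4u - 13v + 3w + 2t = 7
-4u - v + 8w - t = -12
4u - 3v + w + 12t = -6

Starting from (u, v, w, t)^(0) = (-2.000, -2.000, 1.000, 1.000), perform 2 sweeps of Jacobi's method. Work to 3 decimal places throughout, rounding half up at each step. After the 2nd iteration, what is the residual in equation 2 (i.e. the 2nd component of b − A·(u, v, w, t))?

Iteration 1:
  u = (8 - (3)·-2.000 - (4)·1.000 - (-4)·1.000) / (13) = 1.077
  v = (7 - (-4)·-2.000 - (3)·1.000 - (2)·1.000) / (-13) = 0.462
  w = (-12 - (-4)·-2.000 - (-1)·-2.000 - (-1)·1.000) / (8) = -2.625
  t = (-6 - (4)·-2.000 - (-3)·-2.000 - (1)·1.000) / (12) = -0.417
Iteration 2:
  u = (8 - (3)·0.462 - (4)·-2.625 - (-4)·-0.417) / (13) = 1.188
  v = (7 - (-4)·1.077 - (3)·-2.625 - (2)·-0.417) / (-13) = -1.540
  w = (-12 - (-4)·1.077 - (-1)·0.462 - (-1)·-0.417) / (8) = -0.956
  t = (-6 - (4)·1.077 - (-3)·0.462 - (1)·-2.625) / (12) = -0.525
Residual b − A·x = (-1.100, -4.350, -1.665, -8.116)

-4.350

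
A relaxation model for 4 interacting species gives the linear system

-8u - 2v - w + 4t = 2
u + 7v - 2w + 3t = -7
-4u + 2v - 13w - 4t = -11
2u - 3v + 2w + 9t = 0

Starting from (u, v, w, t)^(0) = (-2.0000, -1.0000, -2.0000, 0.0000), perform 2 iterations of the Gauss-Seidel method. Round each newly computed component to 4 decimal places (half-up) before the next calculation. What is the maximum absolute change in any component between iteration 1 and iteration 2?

Iteration 1:
  u = (2 - (-2)·-1.0000 - (-1)·-2.0000 - (4)·0.0000) / (-8) = 0.2500
  v = (-7 - (1)·0.2500 - (-2)·-2.0000 - (3)·0.0000) / (7) = -1.6071
  w = (-11 - (-4)·0.2500 - (2)·-1.6071 - (-4)·0.0000) / (-13) = 0.5220
  t = (0 - (2)·0.2500 - (-3)·-1.6071 - (2)·0.5220) / (9) = -0.7073
Iteration 2:
  u = (2 - (-2)·-1.6071 - (-1)·0.5220 - (4)·-0.7073) / (-8) = -0.2671
  v = (-7 - (1)·-0.2671 - (-2)·0.5220 - (3)·-0.7073) / (7) = -0.5096
  w = (-11 - (-4)·-0.2671 - (2)·-0.5096 - (-4)·-0.7073) / (-13) = 1.0676
  t = (0 - (2)·-0.2671 - (-3)·-0.5096 - (2)·1.0676) / (9) = -0.3478
Change: (-0.5171, 1.0975, 0.5456, 0.3595) → max |·| = 1.0975

1.0975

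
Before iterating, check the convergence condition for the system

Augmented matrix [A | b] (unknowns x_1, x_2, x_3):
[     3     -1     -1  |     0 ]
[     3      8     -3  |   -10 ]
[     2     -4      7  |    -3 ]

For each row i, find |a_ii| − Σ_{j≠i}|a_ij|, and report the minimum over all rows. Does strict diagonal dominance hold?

row 1: |3| − (1+1) = 1
row 2: |8| − (3+3) = 2
row 3: |7| − (2+4) = 1
minimum over rows = 1 → strictly diagonally dominant (convergence guaranteed)

1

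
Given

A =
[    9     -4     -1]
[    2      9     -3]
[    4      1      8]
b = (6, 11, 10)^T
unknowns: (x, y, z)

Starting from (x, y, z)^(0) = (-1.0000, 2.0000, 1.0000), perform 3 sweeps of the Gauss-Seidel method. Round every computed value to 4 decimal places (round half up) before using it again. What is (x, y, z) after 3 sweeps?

Iteration 1:
  x = (6 - (-4)·2.0000 - (-1)·1.0000) / (9) = 1.6667
  y = (11 - (2)·1.6667 - (-3)·1.0000) / (9) = 1.1852
  z = (10 - (4)·1.6667 - (1)·1.1852) / (8) = 0.2685
Iteration 2:
  x = (6 - (-4)·1.1852 - (-1)·0.2685) / (9) = 1.2233
  y = (11 - (2)·1.2233 - (-3)·0.2685) / (9) = 1.0399
  z = (10 - (4)·1.2233 - (1)·1.0399) / (8) = 0.5084
Iteration 3:
  x = (6 - (-4)·1.0399 - (-1)·0.5084) / (9) = 1.1853
  y = (11 - (2)·1.1853 - (-3)·0.5084) / (9) = 1.1283
  z = (10 - (4)·1.1853 - (1)·1.1283) / (8) = 0.5163

(1.1853, 1.1283, 0.5163)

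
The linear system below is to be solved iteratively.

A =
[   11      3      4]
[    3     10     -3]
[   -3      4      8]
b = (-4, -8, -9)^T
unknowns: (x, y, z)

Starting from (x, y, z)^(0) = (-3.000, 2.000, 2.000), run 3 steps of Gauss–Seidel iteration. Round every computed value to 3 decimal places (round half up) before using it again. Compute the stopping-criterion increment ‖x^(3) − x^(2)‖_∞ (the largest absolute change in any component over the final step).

0.501

Iteration 1:
  x = (-4 - (3)·2.000 - (4)·2.000) / (11) = -1.636
  y = (-8 - (3)·-1.636 - (-3)·2.000) / (10) = 0.291
  z = (-9 - (-3)·-1.636 - (4)·0.291) / (8) = -1.884
Iteration 2:
  x = (-4 - (3)·0.291 - (4)·-1.884) / (11) = 0.242
  y = (-8 - (3)·0.242 - (-3)·-1.884) / (10) = -1.438
  z = (-9 - (-3)·0.242 - (4)·-1.438) / (8) = -0.315
Iteration 3:
  x = (-4 - (3)·-1.438 - (4)·-0.315) / (11) = 0.143
  y = (-8 - (3)·0.143 - (-3)·-0.315) / (10) = -0.937
  z = (-9 - (-3)·0.143 - (4)·-0.937) / (8) = -0.603
Change: (-0.099, 0.501, -0.288) → max |·| = 0.501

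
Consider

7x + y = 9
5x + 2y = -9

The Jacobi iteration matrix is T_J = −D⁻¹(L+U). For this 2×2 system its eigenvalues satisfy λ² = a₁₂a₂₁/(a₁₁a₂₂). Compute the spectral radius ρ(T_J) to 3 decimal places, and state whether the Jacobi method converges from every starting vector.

a₁₂a₂₁/(a₁₁a₂₂) = (1)·(5) / ((7)·(2)) = 0.357143
ρ = √|0.357143| = √0.357143 = 0.598
ρ < 1, so Jacobi converges

0.598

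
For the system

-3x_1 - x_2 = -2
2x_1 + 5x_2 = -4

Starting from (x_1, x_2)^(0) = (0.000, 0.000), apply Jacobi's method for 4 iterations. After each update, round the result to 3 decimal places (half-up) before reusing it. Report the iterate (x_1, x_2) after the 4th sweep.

(1.058, -1.209)

Iteration 1:
  x_1 = (-2 - (-1)·0.000) / (-3) = 0.667
  x_2 = (-4 - (2)·0.000) / (5) = -0.800
Iteration 2:
  x_1 = (-2 - (-1)·-0.800) / (-3) = 0.933
  x_2 = (-4 - (2)·0.667) / (5) = -1.067
Iteration 3:
  x_1 = (-2 - (-1)·-1.067) / (-3) = 1.022
  x_2 = (-4 - (2)·0.933) / (5) = -1.173
Iteration 4:
  x_1 = (-2 - (-1)·-1.173) / (-3) = 1.058
  x_2 = (-4 - (2)·1.022) / (5) = -1.209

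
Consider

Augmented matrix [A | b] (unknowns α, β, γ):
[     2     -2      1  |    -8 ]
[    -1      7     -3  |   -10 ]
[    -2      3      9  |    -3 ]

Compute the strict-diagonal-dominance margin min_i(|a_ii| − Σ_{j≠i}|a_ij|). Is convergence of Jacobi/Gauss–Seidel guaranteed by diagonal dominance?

row 1: |2| − (2+1) = -1
row 2: |7| − (1+3) = 3
row 3: |9| − (2+3) = 4
minimum over rows = -1 → not strictly diagonally dominant

-1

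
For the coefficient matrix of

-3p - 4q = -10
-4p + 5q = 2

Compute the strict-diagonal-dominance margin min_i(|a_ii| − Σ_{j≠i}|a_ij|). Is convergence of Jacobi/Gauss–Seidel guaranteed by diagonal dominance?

-1

row 1: |-3| − (4) = -1
row 2: |5| − (4) = 1
minimum over rows = -1 → not strictly diagonally dominant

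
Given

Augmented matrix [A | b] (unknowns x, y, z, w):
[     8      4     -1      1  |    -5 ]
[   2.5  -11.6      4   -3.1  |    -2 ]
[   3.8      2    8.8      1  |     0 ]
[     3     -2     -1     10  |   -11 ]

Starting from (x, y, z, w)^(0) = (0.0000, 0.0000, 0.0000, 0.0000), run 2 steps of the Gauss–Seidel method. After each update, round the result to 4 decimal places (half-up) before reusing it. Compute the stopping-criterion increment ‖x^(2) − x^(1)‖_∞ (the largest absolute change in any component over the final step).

Iteration 1:
  x = (-5 - (4)·0.0000 - (-1)·0.0000 - (1)·0.0000) / (8) = -0.6250
  y = (-2 - (2.5)·-0.6250 - (4)·0.0000 - (-3.1)·0.0000) / (-11.6) = 0.0377
  z = (0 - (3.8)·-0.6250 - (2)·0.0377 - (1)·0.0000) / (8.8) = 0.2613
  w = (-11 - (3)·-0.6250 - (-2)·0.0377 - (-1)·0.2613) / (10) = -0.8788
Iteration 2:
  x = (-5 - (4)·0.0377 - (-1)·0.2613 - (1)·-0.8788) / (8) = -0.5013
  y = (-2 - (2.5)·-0.5013 - (4)·0.2613 - (-3.1)·-0.8788) / (-11.6) = 0.3893
  z = (0 - (3.8)·-0.5013 - (2)·0.3893 - (1)·-0.8788) / (8.8) = 0.2279
  w = (-11 - (3)·-0.5013 - (-2)·0.3893 - (-1)·0.2279) / (10) = -0.8490
Change: (0.1237, 0.3516, -0.0334, 0.0298) → max |·| = 0.3516

0.3516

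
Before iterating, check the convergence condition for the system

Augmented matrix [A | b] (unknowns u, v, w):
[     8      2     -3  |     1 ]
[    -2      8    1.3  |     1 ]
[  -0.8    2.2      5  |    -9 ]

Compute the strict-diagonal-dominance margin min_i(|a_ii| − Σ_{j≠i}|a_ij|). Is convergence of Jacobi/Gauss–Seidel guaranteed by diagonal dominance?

2

row 1: |8| − (2+3) = 3
row 2: |8| − (2+1.3) = 4.7
row 3: |5| − (0.8+2.2) = 2
minimum over rows = 2 → strictly diagonally dominant (convergence guaranteed)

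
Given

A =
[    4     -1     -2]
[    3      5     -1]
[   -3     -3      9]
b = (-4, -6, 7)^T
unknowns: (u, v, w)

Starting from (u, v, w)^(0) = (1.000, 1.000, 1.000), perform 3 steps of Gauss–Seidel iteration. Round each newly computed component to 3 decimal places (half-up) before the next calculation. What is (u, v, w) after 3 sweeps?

(-0.993, -0.550, 0.263)

Iteration 1:
  u = (-4 - (-1)·1.000 - (-2)·1.000) / (4) = -0.250
  v = (-6 - (3)·-0.250 - (-1)·1.000) / (5) = -0.850
  w = (7 - (-3)·-0.250 - (-3)·-0.850) / (9) = 0.411
Iteration 2:
  u = (-4 - (-1)·-0.850 - (-2)·0.411) / (4) = -1.007
  v = (-6 - (3)·-1.007 - (-1)·0.411) / (5) = -0.514
  w = (7 - (-3)·-1.007 - (-3)·-0.514) / (9) = 0.271
Iteration 3:
  u = (-4 - (-1)·-0.514 - (-2)·0.271) / (4) = -0.993
  v = (-6 - (3)·-0.993 - (-1)·0.271) / (5) = -0.550
  w = (7 - (-3)·-0.993 - (-3)·-0.550) / (9) = 0.263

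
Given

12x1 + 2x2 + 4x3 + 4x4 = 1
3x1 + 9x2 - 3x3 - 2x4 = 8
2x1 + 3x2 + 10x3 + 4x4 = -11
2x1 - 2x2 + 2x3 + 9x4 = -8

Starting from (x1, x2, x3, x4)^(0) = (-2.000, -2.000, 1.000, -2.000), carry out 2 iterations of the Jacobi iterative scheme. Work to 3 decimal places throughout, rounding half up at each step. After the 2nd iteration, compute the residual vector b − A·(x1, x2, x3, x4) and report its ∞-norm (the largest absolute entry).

8.506

Iteration 1:
  x1 = (1 - (2)·-2.000 - (4)·1.000 - (4)·-2.000) / (12) = 0.750
  x2 = (8 - (3)·-2.000 - (-3)·1.000 - (-2)·-2.000) / (9) = 1.444
  x3 = (-11 - (2)·-2.000 - (3)·-2.000 - (4)·-2.000) / (10) = 0.700
  x4 = (-8 - (2)·-2.000 - (-2)·-2.000 - (2)·1.000) / (9) = -1.111
Iteration 2:
  x1 = (1 - (2)·1.444 - (4)·0.700 - (4)·-1.111) / (12) = -0.020
  x2 = (8 - (3)·0.750 - (-3)·0.700 - (-2)·-1.111) / (9) = 0.625
  x3 = (-11 - (2)·0.750 - (3)·1.444 - (4)·-1.111) / (10) = -1.239
  x4 = (-8 - (2)·0.750 - (-2)·1.444 - (2)·0.700) / (9) = -0.890
Residual b − A·x = (8.506, -3.062, 3.115, 3.778); ∞-norm = 8.506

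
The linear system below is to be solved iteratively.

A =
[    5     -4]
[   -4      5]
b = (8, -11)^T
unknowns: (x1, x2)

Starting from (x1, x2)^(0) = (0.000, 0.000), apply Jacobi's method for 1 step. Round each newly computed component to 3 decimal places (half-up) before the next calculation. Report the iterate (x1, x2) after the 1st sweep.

Iteration 1:
  x1 = (8 - (-4)·0.000) / (5) = 1.600
  x2 = (-11 - (-4)·0.000) / (5) = -2.200

(1.600, -2.200)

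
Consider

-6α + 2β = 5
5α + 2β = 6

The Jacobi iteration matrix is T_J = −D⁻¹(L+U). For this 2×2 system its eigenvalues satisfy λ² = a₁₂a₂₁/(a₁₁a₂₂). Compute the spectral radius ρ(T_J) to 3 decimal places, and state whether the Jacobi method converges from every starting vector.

0.913

a₁₂a₂₁/(a₁₁a₂₂) = (2)·(5) / ((-6)·(2)) = -0.833333
ρ = √|-0.833333| = √0.833333 = 0.913
ρ < 1, so Jacobi converges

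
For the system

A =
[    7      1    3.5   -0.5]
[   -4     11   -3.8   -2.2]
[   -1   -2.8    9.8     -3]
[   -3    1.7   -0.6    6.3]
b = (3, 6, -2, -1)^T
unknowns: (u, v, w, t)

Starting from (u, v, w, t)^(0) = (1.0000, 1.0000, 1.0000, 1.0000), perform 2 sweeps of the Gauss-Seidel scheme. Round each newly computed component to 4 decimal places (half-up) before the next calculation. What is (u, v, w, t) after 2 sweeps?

Iteration 1:
  u = (3 - (1)·1.0000 - (3.5)·1.0000 - (-0.5)·1.0000) / (7) = -0.1429
  v = (6 - (-4)·-0.1429 - (-3.8)·1.0000 - (-2.2)·1.0000) / (11) = 1.0389
  w = (-2 - (-1)·-0.1429 - (-2.8)·1.0389 - (-3)·1.0000) / (9.8) = 0.3843
  t = (-1 - (-3)·-0.1429 - (1.7)·1.0389 - (-0.6)·0.3843) / (6.3) = -0.4705
Iteration 2:
  u = (3 - (1)·1.0389 - (3.5)·0.3843 - (-0.5)·-0.4705) / (7) = 0.0544
  v = (6 - (-4)·0.0544 - (-3.8)·0.3843 - (-2.2)·-0.4705) / (11) = 0.6039
  w = (-2 - (-1)·0.0544 - (-2.8)·0.6039 - (-3)·-0.4705) / (9.8) = -0.1700
  t = (-1 - (-3)·0.0544 - (1.7)·0.6039 - (-0.6)·-0.1700) / (6.3) = -0.3120

(0.0544, 0.6039, -0.1700, -0.3120)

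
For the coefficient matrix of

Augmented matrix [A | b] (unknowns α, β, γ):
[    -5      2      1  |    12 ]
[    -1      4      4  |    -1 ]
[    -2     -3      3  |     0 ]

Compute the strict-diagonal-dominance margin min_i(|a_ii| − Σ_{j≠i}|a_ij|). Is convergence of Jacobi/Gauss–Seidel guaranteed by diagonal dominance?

row 1: |-5| − (2+1) = 2
row 2: |4| − (1+4) = -1
row 3: |3| − (2+3) = -2
minimum over rows = -2 → not strictly diagonally dominant

-2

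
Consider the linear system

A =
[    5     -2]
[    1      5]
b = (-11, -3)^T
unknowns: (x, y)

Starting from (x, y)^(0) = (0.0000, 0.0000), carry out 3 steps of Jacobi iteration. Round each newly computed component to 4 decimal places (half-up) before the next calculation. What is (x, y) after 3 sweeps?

(-2.2640, -0.1120)

Iteration 1:
  x = (-11 - (-2)·0.0000) / (5) = -2.2000
  y = (-3 - (1)·0.0000) / (5) = -0.6000
Iteration 2:
  x = (-11 - (-2)·-0.6000) / (5) = -2.4400
  y = (-3 - (1)·-2.2000) / (5) = -0.1600
Iteration 3:
  x = (-11 - (-2)·-0.1600) / (5) = -2.2640
  y = (-3 - (1)·-2.4400) / (5) = -0.1120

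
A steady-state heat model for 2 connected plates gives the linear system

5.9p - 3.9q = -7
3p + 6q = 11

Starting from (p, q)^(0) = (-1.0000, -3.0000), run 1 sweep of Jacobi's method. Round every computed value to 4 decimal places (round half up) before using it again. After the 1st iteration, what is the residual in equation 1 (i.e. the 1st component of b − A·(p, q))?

20.7999

Iteration 1:
  p = (-7 - (-3.9)·-3.0000) / (5.9) = -3.1695
  q = (11 - (3)·-1.0000) / (6) = 2.3333
Residual b − A·x = (20.7999, 6.5087)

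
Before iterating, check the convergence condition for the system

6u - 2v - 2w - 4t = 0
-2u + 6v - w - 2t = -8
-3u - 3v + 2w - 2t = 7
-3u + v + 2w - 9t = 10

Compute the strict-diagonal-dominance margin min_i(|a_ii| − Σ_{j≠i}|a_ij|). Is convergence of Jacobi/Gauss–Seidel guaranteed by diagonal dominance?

-6

row 1: |6| − (2+2+4) = -2
row 2: |6| − (2+1+2) = 1
row 3: |2| − (3+3+2) = -6
row 4: |-9| − (3+1+2) = 3
minimum over rows = -6 → not strictly diagonally dominant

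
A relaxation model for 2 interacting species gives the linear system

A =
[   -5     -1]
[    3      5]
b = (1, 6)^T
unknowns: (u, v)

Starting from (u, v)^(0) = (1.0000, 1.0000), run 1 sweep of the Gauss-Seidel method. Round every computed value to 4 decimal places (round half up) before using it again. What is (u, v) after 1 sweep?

Iteration 1:
  u = (1 - (-1)·1.0000) / (-5) = -0.4000
  v = (6 - (3)·-0.4000) / (5) = 1.4400

(-0.4000, 1.4400)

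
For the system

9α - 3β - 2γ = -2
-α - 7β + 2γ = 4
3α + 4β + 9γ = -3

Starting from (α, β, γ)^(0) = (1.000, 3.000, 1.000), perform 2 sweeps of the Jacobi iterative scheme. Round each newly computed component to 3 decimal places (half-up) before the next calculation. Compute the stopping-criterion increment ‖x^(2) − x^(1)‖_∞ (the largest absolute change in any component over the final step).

1.810

Iteration 1:
  α = (-2 - (-3)·3.000 - (-2)·1.000) / (9) = 1.000
  β = (4 - (-1)·1.000 - (2)·1.000) / (-7) = -0.429
  γ = (-3 - (3)·1.000 - (4)·3.000) / (9) = -2.000
Iteration 2:
  α = (-2 - (-3)·-0.429 - (-2)·-2.000) / (9) = -0.810
  β = (4 - (-1)·1.000 - (2)·-2.000) / (-7) = -1.286
  γ = (-3 - (3)·1.000 - (4)·-0.429) / (9) = -0.476
Change: (-1.810, -0.857, 1.524) → max |·| = 1.810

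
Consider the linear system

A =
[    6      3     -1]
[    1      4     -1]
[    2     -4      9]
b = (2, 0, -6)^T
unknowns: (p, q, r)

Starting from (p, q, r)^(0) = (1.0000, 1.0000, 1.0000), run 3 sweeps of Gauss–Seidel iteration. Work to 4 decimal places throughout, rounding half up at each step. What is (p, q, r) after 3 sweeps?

Iteration 1:
  p = (2 - (3)·1.0000 - (-1)·1.0000) / (6) = 0.0000
  q = (0 - (1)·0.0000 - (-1)·1.0000) / (4) = 0.2500
  r = (-6 - (2)·0.0000 - (-4)·0.2500) / (9) = -0.5556
Iteration 2:
  p = (2 - (3)·0.2500 - (-1)·-0.5556) / (6) = 0.1157
  q = (0 - (1)·0.1157 - (-1)·-0.5556) / (4) = -0.1678
  r = (-6 - (2)·0.1157 - (-4)·-0.1678) / (9) = -0.7670
Iteration 3:
  p = (2 - (3)·-0.1678 - (-1)·-0.7670) / (6) = 0.2894
  q = (0 - (1)·0.2894 - (-1)·-0.7670) / (4) = -0.2641
  r = (-6 - (2)·0.2894 - (-4)·-0.2641) / (9) = -0.8484

(0.2894, -0.2641, -0.8484)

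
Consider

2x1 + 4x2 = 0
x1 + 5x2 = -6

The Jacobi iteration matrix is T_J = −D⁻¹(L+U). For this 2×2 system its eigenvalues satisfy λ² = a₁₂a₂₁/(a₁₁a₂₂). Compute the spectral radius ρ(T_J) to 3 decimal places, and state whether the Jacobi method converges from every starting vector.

a₁₂a₂₁/(a₁₁a₂₂) = (4)·(1) / ((2)·(5)) = 0.400000
ρ = √|0.400000| = √0.400000 = 0.632
ρ < 1, so Jacobi converges

0.632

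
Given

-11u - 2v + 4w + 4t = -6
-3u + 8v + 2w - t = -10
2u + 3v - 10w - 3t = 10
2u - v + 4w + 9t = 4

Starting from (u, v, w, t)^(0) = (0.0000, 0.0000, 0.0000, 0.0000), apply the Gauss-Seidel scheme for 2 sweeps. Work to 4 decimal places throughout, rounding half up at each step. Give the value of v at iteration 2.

Iteration 1:
  u = (-6 - (-2)·0.0000 - (4)·0.0000 - (4)·0.0000) / (-11) = 0.5455
  v = (-10 - (-3)·0.5455 - (2)·0.0000 - (-1)·0.0000) / (8) = -1.0454
  w = (10 - (2)·0.5455 - (3)·-1.0454 - (-3)·0.0000) / (-10) = -1.2045
  t = (4 - (2)·0.5455 - (-1)·-1.0454 - (4)·-1.2045) / (9) = 0.7424
Iteration 2:
  u = (-6 - (-2)·-1.0454 - (4)·-1.2045 - (4)·0.7424) / (-11) = 0.5675
  v = (-10 - (-3)·0.5675 - (2)·-1.2045 - (-1)·0.7424) / (8) = -0.6433
  w = (10 - (2)·0.5675 - (3)·-0.6433 - (-3)·0.7424) / (-10) = -1.3022
  t = (4 - (2)·0.5675 - (-1)·-0.6433 - (4)·-1.3022) / (9) = 0.8256

-0.6433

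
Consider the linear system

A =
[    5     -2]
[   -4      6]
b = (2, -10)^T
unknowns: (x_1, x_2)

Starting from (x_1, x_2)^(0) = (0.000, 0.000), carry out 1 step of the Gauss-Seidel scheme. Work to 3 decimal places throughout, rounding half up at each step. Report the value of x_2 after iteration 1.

-1.400

Iteration 1:
  x_1 = (2 - (-2)·0.000) / (5) = 0.400
  x_2 = (-10 - (-4)·0.400) / (6) = -1.400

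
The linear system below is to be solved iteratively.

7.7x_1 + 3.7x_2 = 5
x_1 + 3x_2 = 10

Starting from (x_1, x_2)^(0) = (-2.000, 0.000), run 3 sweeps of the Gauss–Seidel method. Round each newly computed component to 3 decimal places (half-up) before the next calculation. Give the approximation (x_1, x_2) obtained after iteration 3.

Iteration 1:
  x_1 = (5 - (3.7)·0.000) / (7.7) = 0.649
  x_2 = (10 - (1)·0.649) / (3) = 3.117
Iteration 2:
  x_1 = (5 - (3.7)·3.117) / (7.7) = -0.848
  x_2 = (10 - (1)·-0.848) / (3) = 3.616
Iteration 3:
  x_1 = (5 - (3.7)·3.616) / (7.7) = -1.088
  x_2 = (10 - (1)·-1.088) / (3) = 3.696

(-1.088, 3.696)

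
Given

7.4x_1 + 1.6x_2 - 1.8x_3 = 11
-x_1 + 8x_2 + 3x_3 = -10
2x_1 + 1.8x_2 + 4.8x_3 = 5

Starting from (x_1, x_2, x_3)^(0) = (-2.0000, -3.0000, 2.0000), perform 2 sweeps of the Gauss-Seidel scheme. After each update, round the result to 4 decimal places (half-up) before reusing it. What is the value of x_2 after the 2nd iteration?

-1.2176

Iteration 1:
  x_1 = (11 - (1.6)·-3.0000 - (-1.8)·2.0000) / (7.4) = 2.6216
  x_2 = (-10 - (-1)·2.6216 - (3)·2.0000) / (8) = -1.6723
  x_3 = (5 - (2)·2.6216 - (1.8)·-1.6723) / (4.8) = 0.5764
Iteration 2:
  x_1 = (11 - (1.6)·-1.6723 - (-1.8)·0.5764) / (7.4) = 1.9883
  x_2 = (-10 - (-1)·1.9883 - (3)·0.5764) / (8) = -1.2176
  x_3 = (5 - (2)·1.9883 - (1.8)·-1.2176) / (4.8) = 0.6698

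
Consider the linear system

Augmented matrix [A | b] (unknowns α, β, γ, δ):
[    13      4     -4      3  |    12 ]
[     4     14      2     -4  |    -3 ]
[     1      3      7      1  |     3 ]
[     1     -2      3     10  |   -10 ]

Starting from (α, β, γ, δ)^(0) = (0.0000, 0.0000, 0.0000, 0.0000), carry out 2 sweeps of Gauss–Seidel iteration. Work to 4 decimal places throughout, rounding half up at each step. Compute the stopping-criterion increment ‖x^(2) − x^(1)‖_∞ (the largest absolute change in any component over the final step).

Iteration 1:
  α = (12 - (4)·0.0000 - (-4)·0.0000 - (3)·0.0000) / (13) = 0.9231
  β = (-3 - (4)·0.9231 - (2)·0.0000 - (-4)·0.0000) / (14) = -0.4780
  γ = (3 - (1)·0.9231 - (3)·-0.4780 - (1)·0.0000) / (7) = 0.5016
  δ = (-10 - (1)·0.9231 - (-2)·-0.4780 - (3)·0.5016) / (10) = -1.3384
Iteration 2:
  α = (12 - (4)·-0.4780 - (-4)·0.5016 - (3)·-1.3384) / (13) = 1.5334
  β = (-3 - (4)·1.5334 - (2)·0.5016 - (-4)·-1.3384) / (14) = -1.1065
  γ = (3 - (1)·1.5334 - (3)·-1.1065 - (1)·-1.3384) / (7) = 0.8749
  δ = (-10 - (1)·1.5334 - (-2)·-1.1065 - (3)·0.8749) / (10) = -1.6371
Change: (0.6103, -0.6285, 0.3733, -0.2987) → max |·| = 0.6285

0.6285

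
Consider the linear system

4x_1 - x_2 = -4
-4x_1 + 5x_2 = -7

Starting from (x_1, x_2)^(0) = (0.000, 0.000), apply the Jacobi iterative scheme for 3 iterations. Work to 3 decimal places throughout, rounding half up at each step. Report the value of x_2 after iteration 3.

Iteration 1:
  x_1 = (-4 - (-1)·0.000) / (4) = -1.000
  x_2 = (-7 - (-4)·0.000) / (5) = -1.400
Iteration 2:
  x_1 = (-4 - (-1)·-1.400) / (4) = -1.350
  x_2 = (-7 - (-4)·-1.000) / (5) = -2.200
Iteration 3:
  x_1 = (-4 - (-1)·-2.200) / (4) = -1.550
  x_2 = (-7 - (-4)·-1.350) / (5) = -2.480

-2.480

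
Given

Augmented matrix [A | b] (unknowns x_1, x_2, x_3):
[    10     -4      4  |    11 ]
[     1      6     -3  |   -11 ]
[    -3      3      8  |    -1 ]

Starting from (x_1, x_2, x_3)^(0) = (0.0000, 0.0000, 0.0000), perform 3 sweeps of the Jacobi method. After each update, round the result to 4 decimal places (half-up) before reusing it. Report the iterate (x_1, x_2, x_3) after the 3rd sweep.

(-0.1217, -1.4153, 0.8110)

Iteration 1:
  x_1 = (11 - (-4)·0.0000 - (4)·0.0000) / (10) = 1.1000
  x_2 = (-11 - (1)·0.0000 - (-3)·0.0000) / (6) = -1.8333
  x_3 = (-1 - (-3)·0.0000 - (3)·0.0000) / (8) = -0.1250
Iteration 2:
  x_1 = (11 - (-4)·-1.8333 - (4)·-0.1250) / (10) = 0.4167
  x_2 = (-11 - (1)·1.1000 - (-3)·-0.1250) / (6) = -2.0792
  x_3 = (-1 - (-3)·1.1000 - (3)·-1.8333) / (8) = 0.9750
Iteration 3:
  x_1 = (11 - (-4)·-2.0792 - (4)·0.9750) / (10) = -0.1217
  x_2 = (-11 - (1)·0.4167 - (-3)·0.9750) / (6) = -1.4153
  x_3 = (-1 - (-3)·0.4167 - (3)·-2.0792) / (8) = 0.8110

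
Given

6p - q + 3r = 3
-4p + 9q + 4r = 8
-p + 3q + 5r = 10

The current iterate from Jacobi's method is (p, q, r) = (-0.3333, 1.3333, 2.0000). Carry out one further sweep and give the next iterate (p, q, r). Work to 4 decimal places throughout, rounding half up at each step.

(-0.2778, -0.1481, 1.1334)

One sweep:
  p = (3 - (-1)·1.3333 - (3)·2.0000) / (6) = -0.2778
  q = (8 - (-4)·-0.3333 - (4)·2.0000) / (9) = -0.1481
  r = (10 - (-1)·-0.3333 - (3)·1.3333) / (5) = 1.1334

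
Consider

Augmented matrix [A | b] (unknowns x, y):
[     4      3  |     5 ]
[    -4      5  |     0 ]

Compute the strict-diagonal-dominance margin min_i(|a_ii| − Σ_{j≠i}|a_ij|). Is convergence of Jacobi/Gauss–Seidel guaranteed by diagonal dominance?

1

row 1: |4| − (3) = 1
row 2: |5| − (4) = 1
minimum over rows = 1 → strictly diagonally dominant (convergence guaranteed)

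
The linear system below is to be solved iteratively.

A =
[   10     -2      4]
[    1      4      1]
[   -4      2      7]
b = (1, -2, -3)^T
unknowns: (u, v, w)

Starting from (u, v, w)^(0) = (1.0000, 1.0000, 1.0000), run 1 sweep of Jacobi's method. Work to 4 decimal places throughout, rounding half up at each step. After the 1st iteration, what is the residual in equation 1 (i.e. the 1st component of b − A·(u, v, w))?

Iteration 1:
  u = (1 - (-2)·1.0000 - (4)·1.0000) / (10) = -0.1000
  v = (-2 - (1)·1.0000 - (1)·1.0000) / (4) = -1.0000
  w = (-3 - (-4)·1.0000 - (2)·1.0000) / (7) = -0.1429
Residual b − A·x = (0.5716, 2.2429, -0.3997)

0.5716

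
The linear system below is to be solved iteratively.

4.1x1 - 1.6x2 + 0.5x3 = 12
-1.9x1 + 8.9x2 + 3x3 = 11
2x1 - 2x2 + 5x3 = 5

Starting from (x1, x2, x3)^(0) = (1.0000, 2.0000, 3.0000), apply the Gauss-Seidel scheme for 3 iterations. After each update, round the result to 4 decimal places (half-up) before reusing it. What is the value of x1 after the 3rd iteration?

3.6226

Iteration 1:
  x1 = (12 - (-1.6)·2.0000 - (0.5)·3.0000) / (4.1) = 3.3415
  x2 = (11 - (-1.9)·3.3415 - (3)·3.0000) / (8.9) = 0.9381
  x3 = (5 - (2)·3.3415 - (-2)·0.9381) / (5) = 0.0386
Iteration 2:
  x1 = (12 - (-1.6)·0.9381 - (0.5)·0.0386) / (4.1) = 3.2882
  x2 = (11 - (-1.9)·3.2882 - (3)·0.0386) / (8.9) = 1.9249
  x3 = (5 - (2)·3.2882 - (-2)·1.9249) / (5) = 0.4547
Iteration 3:
  x1 = (12 - (-1.6)·1.9249 - (0.5)·0.4547) / (4.1) = 3.6226
  x2 = (11 - (-1.9)·3.6226 - (3)·0.4547) / (8.9) = 1.8560
  x3 = (5 - (2)·3.6226 - (-2)·1.8560) / (5) = 0.2934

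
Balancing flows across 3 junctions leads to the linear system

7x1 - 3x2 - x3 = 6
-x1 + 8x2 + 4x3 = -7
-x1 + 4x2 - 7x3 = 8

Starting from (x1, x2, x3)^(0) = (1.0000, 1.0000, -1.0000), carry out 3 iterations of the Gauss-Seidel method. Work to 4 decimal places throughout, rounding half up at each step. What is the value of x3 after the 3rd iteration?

-1.3253

Iteration 1:
  x1 = (6 - (-3)·1.0000 - (-1)·-1.0000) / (7) = 1.1429
  x2 = (-7 - (-1)·1.1429 - (4)·-1.0000) / (8) = -0.2321
  x3 = (8 - (-1)·1.1429 - (4)·-0.2321) / (-7) = -1.4388
Iteration 2:
  x1 = (6 - (-3)·-0.2321 - (-1)·-1.4388) / (7) = 0.5521
  x2 = (-7 - (-1)·0.5521 - (4)·-1.4388) / (8) = -0.0866
  x3 = (8 - (-1)·0.5521 - (4)·-0.0866) / (-7) = -1.2712
Iteration 3:
  x1 = (6 - (-3)·-0.0866 - (-1)·-1.2712) / (7) = 0.6384
  x2 = (-7 - (-1)·0.6384 - (4)·-1.2712) / (8) = -0.1596
  x3 = (8 - (-1)·0.6384 - (4)·-0.1596) / (-7) = -1.3253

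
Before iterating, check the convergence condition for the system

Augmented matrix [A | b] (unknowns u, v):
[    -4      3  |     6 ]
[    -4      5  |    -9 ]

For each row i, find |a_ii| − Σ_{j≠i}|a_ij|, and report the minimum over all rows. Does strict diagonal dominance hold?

row 1: |-4| − (3) = 1
row 2: |5| − (4) = 1
minimum over rows = 1 → strictly diagonally dominant (convergence guaranteed)

1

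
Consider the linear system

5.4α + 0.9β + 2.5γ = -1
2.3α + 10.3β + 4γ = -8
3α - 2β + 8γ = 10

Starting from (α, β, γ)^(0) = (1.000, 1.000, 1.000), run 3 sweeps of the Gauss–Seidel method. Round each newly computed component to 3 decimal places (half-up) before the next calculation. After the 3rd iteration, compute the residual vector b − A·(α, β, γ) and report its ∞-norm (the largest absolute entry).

0.095

Iteration 1:
  α = (-1 - (0.9)·1.000 - (2.5)·1.000) / (5.4) = -0.815
  β = (-8 - (2.3)·-0.815 - (4)·1.000) / (10.3) = -0.983
  γ = (10 - (3)·-0.815 - (-2)·-0.983) / (8) = 1.310
Iteration 2:
  α = (-1 - (0.9)·-0.983 - (2.5)·1.310) / (5.4) = -0.628
  β = (-8 - (2.3)·-0.628 - (4)·1.310) / (10.3) = -1.145
  γ = (10 - (3)·-0.628 - (-2)·-1.145) / (8) = 1.199
Iteration 3:
  α = (-1 - (0.9)·-1.145 - (2.5)·1.199) / (5.4) = -0.549
  β = (-8 - (2.3)·-0.549 - (4)·1.199) / (10.3) = -1.120
  γ = (10 - (3)·-0.549 - (-2)·-1.120) / (8) = 1.176
Residual b − A·x = (0.033, 0.095, -0.001); ∞-norm = 0.095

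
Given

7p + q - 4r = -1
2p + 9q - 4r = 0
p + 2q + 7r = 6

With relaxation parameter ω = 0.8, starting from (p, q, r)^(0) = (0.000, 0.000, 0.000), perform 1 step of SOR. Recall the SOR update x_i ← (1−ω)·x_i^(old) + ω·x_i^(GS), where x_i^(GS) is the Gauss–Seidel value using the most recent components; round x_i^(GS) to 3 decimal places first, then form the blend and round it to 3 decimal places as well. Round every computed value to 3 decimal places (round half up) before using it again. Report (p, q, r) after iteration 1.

Iteration 1:
  p: GS value = (-1 - (1)·0.000 - (-4)·0.000) / (7) = -0.143;  p ← (1−ω)·0.000 + ω·-0.143 = -0.114
  q: GS value = (0 - (2)·-0.114 - (-4)·0.000) / (9) = 0.025;  q ← (1−ω)·0.000 + ω·0.025 = 0.020
  r: GS value = (6 - (1)·-0.114 - (2)·0.020) / (7) = 0.868;  r ← (1−ω)·0.000 + ω·0.868 = 0.694

(-0.114, 0.020, 0.694)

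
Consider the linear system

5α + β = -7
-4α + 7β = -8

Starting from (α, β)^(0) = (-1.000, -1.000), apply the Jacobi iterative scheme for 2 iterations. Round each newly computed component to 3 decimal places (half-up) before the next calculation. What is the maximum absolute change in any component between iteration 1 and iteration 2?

Iteration 1:
  α = (-7 - (1)·-1.000) / (5) = -1.200
  β = (-8 - (-4)·-1.000) / (7) = -1.714
Iteration 2:
  α = (-7 - (1)·-1.714) / (5) = -1.057
  β = (-8 - (-4)·-1.200) / (7) = -1.829
Change: (0.143, -0.115) → max |·| = 0.143

0.143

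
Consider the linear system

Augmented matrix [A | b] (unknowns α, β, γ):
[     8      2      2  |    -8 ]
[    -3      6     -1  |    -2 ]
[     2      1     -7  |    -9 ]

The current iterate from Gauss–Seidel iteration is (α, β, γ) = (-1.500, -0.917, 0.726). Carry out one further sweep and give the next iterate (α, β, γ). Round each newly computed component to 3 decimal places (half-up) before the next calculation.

(-0.952, -0.688, 0.915)

One sweep:
  α = (-8 - (2)·-0.917 - (2)·0.726) / (8) = -0.952
  β = (-2 - (-3)·-0.952 - (-1)·0.726) / (6) = -0.688
  γ = (-9 - (2)·-0.952 - (1)·-0.688) / (-7) = 0.915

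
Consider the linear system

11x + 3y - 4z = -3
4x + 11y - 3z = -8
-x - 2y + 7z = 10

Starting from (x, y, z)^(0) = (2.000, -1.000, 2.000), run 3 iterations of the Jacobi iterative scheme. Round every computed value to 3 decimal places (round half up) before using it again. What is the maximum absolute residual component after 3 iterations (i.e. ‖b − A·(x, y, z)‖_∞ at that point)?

0.725

Iteration 1:
  x = (-3 - (3)·-1.000 - (-4)·2.000) / (11) = 0.727
  y = (-8 - (4)·2.000 - (-3)·2.000) / (11) = -0.909
  z = (10 - (-1)·2.000 - (-2)·-1.000) / (7) = 1.429
Iteration 2:
  x = (-3 - (3)·-0.909 - (-4)·1.429) / (11) = 0.495
  y = (-8 - (4)·0.727 - (-3)·1.429) / (11) = -0.602
  z = (10 - (-1)·0.727 - (-2)·-0.909) / (7) = 1.273
Iteration 3:
  x = (-3 - (3)·-0.602 - (-4)·1.273) / (11) = 0.354
  y = (-8 - (4)·0.495 - (-3)·1.273) / (11) = -0.560
  z = (10 - (-1)·0.495 - (-2)·-0.602) / (7) = 1.327
Residual b − A·x = (0.094, 0.725, -0.055); ∞-norm = 0.725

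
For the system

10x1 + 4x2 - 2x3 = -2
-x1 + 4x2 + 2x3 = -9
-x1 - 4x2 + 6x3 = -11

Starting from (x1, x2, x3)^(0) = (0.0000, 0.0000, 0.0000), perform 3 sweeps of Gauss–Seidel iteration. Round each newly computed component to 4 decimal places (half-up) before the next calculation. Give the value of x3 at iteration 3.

-2.7449

Iteration 1:
  x1 = (-2 - (4)·0.0000 - (-2)·0.0000) / (10) = -0.2000
  x2 = (-9 - (-1)·-0.2000 - (2)·0.0000) / (4) = -2.3000
  x3 = (-11 - (-1)·-0.2000 - (-4)·-2.3000) / (6) = -3.4000
Iteration 2:
  x1 = (-2 - (4)·-2.3000 - (-2)·-3.4000) / (10) = 0.0400
  x2 = (-9 - (-1)·0.0400 - (2)·-3.4000) / (4) = -0.5400
  x3 = (-11 - (-1)·0.0400 - (-4)·-0.5400) / (6) = -2.1867
Iteration 3:
  x1 = (-2 - (4)·-0.5400 - (-2)·-2.1867) / (10) = -0.4213
  x2 = (-9 - (-1)·-0.4213 - (2)·-2.1867) / (4) = -1.2620
  x3 = (-11 - (-1)·-0.4213 - (-4)·-1.2620) / (6) = -2.7449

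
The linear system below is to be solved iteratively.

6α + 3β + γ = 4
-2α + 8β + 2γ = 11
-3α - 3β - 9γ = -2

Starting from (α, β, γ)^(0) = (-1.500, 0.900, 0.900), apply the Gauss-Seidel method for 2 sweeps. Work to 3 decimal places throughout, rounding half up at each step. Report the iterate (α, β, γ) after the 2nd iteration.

(0.115, 1.451, -0.300)

Iteration 1:
  α = (4 - (3)·0.900 - (1)·0.900) / (6) = 0.067
  β = (11 - (-2)·0.067 - (2)·0.900) / (8) = 1.167
  γ = (-2 - (-3)·0.067 - (-3)·1.167) / (-9) = -0.189
Iteration 2:
  α = (4 - (3)·1.167 - (1)·-0.189) / (6) = 0.115
  β = (11 - (-2)·0.115 - (2)·-0.189) / (8) = 1.451
  γ = (-2 - (-3)·0.115 - (-3)·1.451) / (-9) = -0.300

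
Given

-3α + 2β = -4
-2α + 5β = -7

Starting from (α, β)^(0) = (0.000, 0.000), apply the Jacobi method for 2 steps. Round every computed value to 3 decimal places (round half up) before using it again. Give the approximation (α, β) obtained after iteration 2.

Iteration 1:
  α = (-4 - (2)·0.000) / (-3) = 1.333
  β = (-7 - (-2)·0.000) / (5) = -1.400
Iteration 2:
  α = (-4 - (2)·-1.400) / (-3) = 0.400
  β = (-7 - (-2)·1.333) / (5) = -0.867

(0.400, -0.867)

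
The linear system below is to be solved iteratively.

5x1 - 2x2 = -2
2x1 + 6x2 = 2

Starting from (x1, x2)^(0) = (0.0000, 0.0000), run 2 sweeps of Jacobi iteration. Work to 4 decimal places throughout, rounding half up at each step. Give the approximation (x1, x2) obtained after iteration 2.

Iteration 1:
  x1 = (-2 - (-2)·0.0000) / (5) = -0.4000
  x2 = (2 - (2)·0.0000) / (6) = 0.3333
Iteration 2:
  x1 = (-2 - (-2)·0.3333) / (5) = -0.2667
  x2 = (2 - (2)·-0.4000) / (6) = 0.4667

(-0.2667, 0.4667)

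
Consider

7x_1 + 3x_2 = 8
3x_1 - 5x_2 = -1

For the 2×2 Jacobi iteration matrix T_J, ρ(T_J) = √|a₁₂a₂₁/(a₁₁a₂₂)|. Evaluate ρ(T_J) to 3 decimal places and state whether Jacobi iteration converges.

a₁₂a₂₁/(a₁₁a₂₂) = (3)·(3) / ((7)·(-5)) = -0.257143
ρ = √|-0.257143| = √0.257143 = 0.507
ρ < 1, so Jacobi converges

0.507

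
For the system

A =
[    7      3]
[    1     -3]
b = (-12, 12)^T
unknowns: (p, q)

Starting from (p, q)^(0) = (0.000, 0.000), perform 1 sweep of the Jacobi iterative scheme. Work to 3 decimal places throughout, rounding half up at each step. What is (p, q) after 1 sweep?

Iteration 1:
  p = (-12 - (3)·0.000) / (7) = -1.714
  q = (12 - (1)·0.000) / (-3) = -4.000

(-1.714, -4.000)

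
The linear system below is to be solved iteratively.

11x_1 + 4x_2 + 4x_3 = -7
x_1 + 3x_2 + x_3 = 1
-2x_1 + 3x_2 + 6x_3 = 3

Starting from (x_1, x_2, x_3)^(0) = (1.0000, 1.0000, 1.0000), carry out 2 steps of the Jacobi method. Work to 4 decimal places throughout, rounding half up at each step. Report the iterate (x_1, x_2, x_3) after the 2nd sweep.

(-0.6364, 0.6768, 0.2121)

Iteration 1:
  x_1 = (-7 - (4)·1.0000 - (4)·1.0000) / (11) = -1.3636
  x_2 = (1 - (1)·1.0000 - (1)·1.0000) / (3) = -0.3333
  x_3 = (3 - (-2)·1.0000 - (3)·1.0000) / (6) = 0.3333
Iteration 2:
  x_1 = (-7 - (4)·-0.3333 - (4)·0.3333) / (11) = -0.6364
  x_2 = (1 - (1)·-1.3636 - (1)·0.3333) / (3) = 0.6768
  x_3 = (3 - (-2)·-1.3636 - (3)·-0.3333) / (6) = 0.2121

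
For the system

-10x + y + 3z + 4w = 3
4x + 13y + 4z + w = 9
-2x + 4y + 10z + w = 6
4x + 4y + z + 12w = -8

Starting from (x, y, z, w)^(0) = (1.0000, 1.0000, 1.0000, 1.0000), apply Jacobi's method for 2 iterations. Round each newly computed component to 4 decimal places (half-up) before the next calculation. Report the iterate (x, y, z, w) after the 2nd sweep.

Iteration 1:
  x = (3 - (1)·1.0000 - (3)·1.0000 - (4)·1.0000) / (-10) = 0.5000
  y = (9 - (4)·1.0000 - (4)·1.0000 - (1)·1.0000) / (13) = 0.0000
  z = (6 - (-2)·1.0000 - (4)·1.0000 - (1)·1.0000) / (10) = 0.3000
  w = (-8 - (4)·1.0000 - (4)·1.0000 - (1)·1.0000) / (12) = -1.4167
Iteration 2:
  x = (3 - (1)·0.0000 - (3)·0.3000 - (4)·-1.4167) / (-10) = -0.7767
  y = (9 - (4)·0.5000 - (4)·0.3000 - (1)·-1.4167) / (13) = 0.5551
  z = (6 - (-2)·0.5000 - (4)·0.0000 - (1)·-1.4167) / (10) = 0.8417
  w = (-8 - (4)·0.5000 - (4)·0.0000 - (1)·0.3000) / (12) = -0.8583

(-0.7767, 0.5551, 0.8417, -0.8583)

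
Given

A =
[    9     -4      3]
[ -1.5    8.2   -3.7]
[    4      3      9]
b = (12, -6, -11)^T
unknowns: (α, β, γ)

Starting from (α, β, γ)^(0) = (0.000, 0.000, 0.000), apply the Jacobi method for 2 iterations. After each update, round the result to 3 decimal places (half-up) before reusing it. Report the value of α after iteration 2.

Iteration 1:
  α = (12 - (-4)·0.000 - (3)·0.000) / (9) = 1.333
  β = (-6 - (-1.5)·0.000 - (-3.7)·0.000) / (8.2) = -0.732
  γ = (-11 - (4)·0.000 - (3)·0.000) / (9) = -1.222
Iteration 2:
  α = (12 - (-4)·-0.732 - (3)·-1.222) / (9) = 1.415
  β = (-6 - (-1.5)·1.333 - (-3.7)·-1.222) / (8.2) = -1.039
  γ = (-11 - (4)·1.333 - (3)·-0.732) / (9) = -1.571

1.415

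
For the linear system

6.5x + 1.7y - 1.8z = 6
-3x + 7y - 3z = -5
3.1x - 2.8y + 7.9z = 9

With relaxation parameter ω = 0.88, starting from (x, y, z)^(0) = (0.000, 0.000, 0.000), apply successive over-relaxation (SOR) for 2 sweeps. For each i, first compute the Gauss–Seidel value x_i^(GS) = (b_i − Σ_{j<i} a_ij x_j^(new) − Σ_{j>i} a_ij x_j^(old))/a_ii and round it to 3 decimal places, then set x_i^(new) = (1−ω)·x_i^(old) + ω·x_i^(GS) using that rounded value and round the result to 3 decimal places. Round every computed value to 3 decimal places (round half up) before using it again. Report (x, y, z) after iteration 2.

Iteration 1:
  x: GS value = (6 - (1.7)·0.000 - (-1.8)·0.000) / (6.5) = 0.923;  x ← (1−ω)·0.000 + ω·0.923 = 0.812
  y: GS value = (-5 - (-3)·0.812 - (-3)·0.000) / (7) = -0.366;  y ← (1−ω)·0.000 + ω·-0.366 = -0.322
  z: GS value = (9 - (3.1)·0.812 - (-2.8)·-0.322) / (7.9) = 0.706;  z ← (1−ω)·0.000 + ω·0.706 = 0.621
Iteration 2:
  x: GS value = (6 - (1.7)·-0.322 - (-1.8)·0.621) / (6.5) = 1.179;  x ← (1−ω)·0.812 + ω·1.179 = 1.135
  y: GS value = (-5 - (-3)·1.135 - (-3)·0.621) / (7) = 0.038;  y ← (1−ω)·-0.322 + ω·0.038 = -0.005
  z: GS value = (9 - (3.1)·1.135 - (-2.8)·-0.005) / (7.9) = 0.692;  z ← (1−ω)·0.621 + ω·0.692 = 0.683

(1.135, -0.005, 0.683)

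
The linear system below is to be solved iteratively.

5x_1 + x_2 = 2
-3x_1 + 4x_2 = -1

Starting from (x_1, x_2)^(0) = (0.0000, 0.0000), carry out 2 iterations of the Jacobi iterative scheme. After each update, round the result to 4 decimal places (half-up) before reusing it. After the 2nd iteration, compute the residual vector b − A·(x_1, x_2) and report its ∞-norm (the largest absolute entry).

Iteration 1:
  x_1 = (2 - (1)·0.0000) / (5) = 0.4000
  x_2 = (-1 - (-3)·0.0000) / (4) = -0.2500
Iteration 2:
  x_1 = (2 - (1)·-0.2500) / (5) = 0.4500
  x_2 = (-1 - (-3)·0.4000) / (4) = 0.0500
Residual b − A·x = (-0.3000, 0.1500); ∞-norm = 0.3000

0.3000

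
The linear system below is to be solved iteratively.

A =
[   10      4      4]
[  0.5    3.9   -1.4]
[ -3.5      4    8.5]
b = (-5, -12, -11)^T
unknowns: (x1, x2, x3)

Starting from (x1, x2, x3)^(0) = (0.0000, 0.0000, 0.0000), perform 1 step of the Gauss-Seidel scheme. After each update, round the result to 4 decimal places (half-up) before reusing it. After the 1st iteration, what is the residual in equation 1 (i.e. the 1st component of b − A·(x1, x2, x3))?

Iteration 1:
  x1 = (-5 - (4)·0.0000 - (4)·0.0000) / (10) = -0.5000
  x2 = (-12 - (0.5)·-0.5000 - (-1.4)·0.0000) / (3.9) = -3.0128
  x3 = (-11 - (-3.5)·-0.5000 - (4)·-3.0128) / (8.5) = -0.0822
Residual b − A·x = (12.3800, -0.1152, -0.0001)

12.3800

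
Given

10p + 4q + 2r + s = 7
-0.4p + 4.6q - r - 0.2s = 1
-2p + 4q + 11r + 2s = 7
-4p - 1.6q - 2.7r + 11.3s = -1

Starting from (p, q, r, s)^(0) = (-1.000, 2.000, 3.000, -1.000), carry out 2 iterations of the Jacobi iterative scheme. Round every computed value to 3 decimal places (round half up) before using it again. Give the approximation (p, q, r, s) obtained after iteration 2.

(0.367, 0.170, 0.157, -0.218)

Iteration 1:
  p = (7 - (4)·2.000 - (2)·3.000 - (1)·-1.000) / (10) = -0.600
  q = (1 - (-0.4)·-1.000 - (-1)·3.000 - (-0.2)·-1.000) / (4.6) = 0.739
  r = (7 - (-2)·-1.000 - (4)·2.000 - (2)·-1.000) / (11) = -0.091
  s = (-1 - (-4)·-1.000 - (-1.6)·2.000 - (-2.7)·3.000) / (11.3) = 0.558
Iteration 2:
  p = (7 - (4)·0.739 - (2)·-0.091 - (1)·0.558) / (10) = 0.367
  q = (1 - (-0.4)·-0.600 - (-1)·-0.091 - (-0.2)·0.558) / (4.6) = 0.170
  r = (7 - (-2)·-0.600 - (4)·0.739 - (2)·0.558) / (11) = 0.157
  s = (-1 - (-4)·-0.600 - (-1.6)·0.739 - (-2.7)·-0.091) / (11.3) = -0.218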